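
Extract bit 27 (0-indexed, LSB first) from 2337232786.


0b10001011010011110101011110010010, position 27 = 1

1


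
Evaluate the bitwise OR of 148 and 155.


0b10010100 | 0b10011011 = 0b10011111 = 159

159


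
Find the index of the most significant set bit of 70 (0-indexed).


0b1000110. Highest set bit at position 6

6


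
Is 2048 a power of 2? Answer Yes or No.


0b100000000000. Only one bit set => Yes

Yes


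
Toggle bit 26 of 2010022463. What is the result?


2010022463 ^ (1 << 26) = 2010022463 ^ 67108864 = 1942913599

1942913599


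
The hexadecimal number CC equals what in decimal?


CC hex = 204 decimal

204


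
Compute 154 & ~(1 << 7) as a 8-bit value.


154 & ~(1 << 7) = 26

26


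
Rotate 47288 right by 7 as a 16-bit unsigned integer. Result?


Rotate 0b1011100010111000 right by 7 (16-bit) = 0b111000101110001 = 29041

29041


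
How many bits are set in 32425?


0b111111010101001 has 10 set bits

10


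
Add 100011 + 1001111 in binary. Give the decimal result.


100011 + 1001111 = 1110010 = 114

114


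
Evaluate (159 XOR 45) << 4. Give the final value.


Step 1: 159 ^ 45 = 178
Step 2: 178 << 4 = 2848

2848


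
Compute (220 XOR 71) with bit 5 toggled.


Step 1: 220 ^ 71 = 155
Step 2: 155 ^ (1 << 5) = 155 ^ 32 = 187

187


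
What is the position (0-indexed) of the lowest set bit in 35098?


0b1000100100011010. Lowest set bit at position 1

1


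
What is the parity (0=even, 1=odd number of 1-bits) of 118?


0b1110110 has 5 ones => parity 1

1


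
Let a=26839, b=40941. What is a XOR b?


26839 ^ 40941 = 63290

63290


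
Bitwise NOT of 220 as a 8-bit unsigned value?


~0b11011100 = 0b100011 = 35 (8-bit unsigned)

35


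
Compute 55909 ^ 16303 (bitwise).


0b1101101001100101 ^ 0b11111110101111 = 0b1110010111001010 = 58826

58826


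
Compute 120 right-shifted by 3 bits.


0b1111000 >> 3 = 0b1111 = 15

15


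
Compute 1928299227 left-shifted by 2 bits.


0b1110010111011111000001011011011 << 2 = 0b111001011101111100000101101101100 = 7713196908

7713196908


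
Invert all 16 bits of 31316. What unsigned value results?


31316 ^ 65535 = 34219

34219


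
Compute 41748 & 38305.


0b1010001100010100 & 0b1001010110100001 = 0b1000000100000000 = 33024

33024


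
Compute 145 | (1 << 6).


145 | (1 << 6) = 145 | 64 = 209

209


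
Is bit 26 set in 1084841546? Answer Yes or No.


0b1000000101010010101111001001010, bit 26 = 0. No

No


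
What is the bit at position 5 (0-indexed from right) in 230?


0b11100110, position 5 = 1

1


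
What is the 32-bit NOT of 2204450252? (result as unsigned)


~0b10000011011001010011110111001100 = 0b1111100100110101100001000110011 = 2090517043 (32-bit unsigned)

2090517043


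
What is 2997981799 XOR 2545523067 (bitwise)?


0b10110010101100011001001001100111 ^ 0b10010111101110011001100101111011 = 0b100101000010000000101100011100 = 621284124

621284124


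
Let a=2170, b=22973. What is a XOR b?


2170 ^ 22973 = 20935

20935


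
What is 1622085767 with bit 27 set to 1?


1622085767 | (1 << 27) = 1622085767 | 134217728 = 1756303495

1756303495


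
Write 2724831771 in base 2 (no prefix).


2724831771 = 10100010011010011010001000011011 in binary

10100010011010011010001000011011


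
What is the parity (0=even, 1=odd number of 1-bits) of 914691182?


0b110110100001010001010001101110 has 14 ones => parity 0

0


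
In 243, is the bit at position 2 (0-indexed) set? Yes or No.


0b11110011, bit 2 = 0. No

No


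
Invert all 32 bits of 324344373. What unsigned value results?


324344373 ^ 4294967295 = 3970622922

3970622922


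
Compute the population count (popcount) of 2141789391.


0b1111111101010010001110011001111 has 20 set bits

20


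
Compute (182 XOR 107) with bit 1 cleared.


Step 1: 182 ^ 107 = 221
Step 2: 221 & ~(1 << 1) = 221

221


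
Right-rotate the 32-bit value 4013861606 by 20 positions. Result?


Rotate 0b11101111001111101010101011100110 right by 20 (32-bit) = 0b11101010101011100110111011110011 = 3937300211

3937300211


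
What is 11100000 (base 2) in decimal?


11100000 in decimal = 224

224


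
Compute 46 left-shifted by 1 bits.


0b101110 << 1 = 0b1011100 = 92

92


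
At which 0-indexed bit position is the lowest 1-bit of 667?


0b1010011011. Lowest set bit at position 0

0


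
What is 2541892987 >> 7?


0b10010111100000100011010101111011 >> 7 = 0b1001011110000010001101010 = 19858538

19858538


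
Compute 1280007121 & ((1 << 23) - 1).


1280007121 & 8388607 = 4938705

4938705


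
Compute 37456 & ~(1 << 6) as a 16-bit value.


37456 & ~(1 << 6) = 37392

37392


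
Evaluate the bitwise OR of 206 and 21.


0b11001110 | 0b10101 = 0b11011111 = 223

223


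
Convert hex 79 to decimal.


79 hex = 121 decimal

121


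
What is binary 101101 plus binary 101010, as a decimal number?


101101 + 101010 = 1010111 = 87

87


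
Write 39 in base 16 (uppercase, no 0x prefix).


39 = 27 hex

27


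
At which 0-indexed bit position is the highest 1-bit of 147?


0b10010011. Highest set bit at position 7

7


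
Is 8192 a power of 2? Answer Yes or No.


0b10000000000000. Only one bit set => Yes

Yes


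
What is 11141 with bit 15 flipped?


11141 ^ (1 << 15) = 11141 ^ 32768 = 43909

43909


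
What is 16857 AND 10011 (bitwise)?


0b100000111011001 & 0b10011100011011 = 0b100011001 = 281

281


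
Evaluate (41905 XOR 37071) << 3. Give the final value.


Step 1: 41905 ^ 37071 = 13182
Step 2: 13182 << 3 = 105456

105456


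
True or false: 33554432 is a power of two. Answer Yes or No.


0b10000000000000000000000000. Only one bit set => Yes

Yes


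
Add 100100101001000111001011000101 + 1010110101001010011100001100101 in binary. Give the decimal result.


100100101001000111001011000101 + 1010110101001010011100001100101 = 1111011010010011010101100101010 = 2068425514

2068425514


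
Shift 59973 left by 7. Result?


0b1110101001000101 << 7 = 0b11101010010001010000000 = 7676544

7676544


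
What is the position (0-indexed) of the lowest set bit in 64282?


0b1111101100011010. Lowest set bit at position 1

1


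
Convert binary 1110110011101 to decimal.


1110110011101 in decimal = 7581

7581


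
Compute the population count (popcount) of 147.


0b10010011 has 4 set bits

4


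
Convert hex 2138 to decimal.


2138 hex = 8504 decimal

8504


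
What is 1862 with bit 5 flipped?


1862 ^ (1 << 5) = 1862 ^ 32 = 1894

1894


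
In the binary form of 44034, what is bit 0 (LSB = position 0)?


0b1010110000000010, position 0 = 0

0


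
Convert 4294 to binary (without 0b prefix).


4294 = 1000011000110 in binary

1000011000110


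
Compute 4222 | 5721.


0b1000001111110 | 0b1011001011001 = 0b1011001111111 = 5759

5759


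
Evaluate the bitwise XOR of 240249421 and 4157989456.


0b1110010100011110101001001101 ^ 0b11110111110101011110001001010000 = 0b11111001100001000000100000011101 = 4186179613

4186179613


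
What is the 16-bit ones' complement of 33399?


33399 ^ 65535 = 32136

32136


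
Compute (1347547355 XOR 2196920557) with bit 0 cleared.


Step 1: 1347547355 ^ 2196920557 = 3533940790
Step 2: 3533940790 & ~(1 << 0) = 3533940790

3533940790


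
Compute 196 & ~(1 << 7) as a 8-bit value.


196 & ~(1 << 7) = 68

68


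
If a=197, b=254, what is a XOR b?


197 ^ 254 = 59

59


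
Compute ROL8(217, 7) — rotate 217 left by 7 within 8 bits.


Rotate 0b11011001 left by 7 (8-bit) = 0b11101100 = 236

236


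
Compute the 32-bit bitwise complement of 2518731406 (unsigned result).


~0b10010110001000001100101010001110 = 0b1101001110111110011010101110001 = 1776235889 (32-bit unsigned)

1776235889


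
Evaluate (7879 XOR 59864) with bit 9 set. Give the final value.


Step 1: 7879 ^ 59864 = 63263
Step 2: 63263 | (1 << 9) = 63263 | 512 = 63263

63263


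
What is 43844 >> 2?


0b1010101101000100 >> 2 = 0b10101011010001 = 10961

10961


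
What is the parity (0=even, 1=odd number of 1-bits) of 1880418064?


0b1110000000101001110011100010000 has 12 ones => parity 0

0


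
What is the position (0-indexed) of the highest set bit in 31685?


0b111101111000101. Highest set bit at position 14

14


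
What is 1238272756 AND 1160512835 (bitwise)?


0b1001001110011101000101011110100 & 0b1000101001011000000010101000011 = 0b1000001000011000000000001000000 = 1091305536

1091305536


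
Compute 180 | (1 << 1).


180 | (1 << 1) = 180 | 2 = 182

182


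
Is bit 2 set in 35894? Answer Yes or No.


0b1000110000110110, bit 2 = 1. Yes

Yes


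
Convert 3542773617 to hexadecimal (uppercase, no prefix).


3542773617 = D32A6F71 hex

D32A6F71


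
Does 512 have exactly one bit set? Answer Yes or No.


0b1000000000. Only one bit set => Yes

Yes


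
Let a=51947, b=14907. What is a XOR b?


51947 ^ 14907 = 61648

61648


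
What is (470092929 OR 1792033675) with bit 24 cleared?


Step 1: 470092929 | 1792033675 = 2127908747
Step 2: 2127908747 & ~(1 << 24) = 2127908747

2127908747


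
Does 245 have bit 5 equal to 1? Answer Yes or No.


0b11110101, bit 5 = 1. Yes

Yes


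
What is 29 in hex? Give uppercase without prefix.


29 = 1D hex

1D


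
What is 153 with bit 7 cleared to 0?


153 & ~(1 << 7) = 25

25


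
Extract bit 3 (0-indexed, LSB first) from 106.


0b1101010, position 3 = 1

1


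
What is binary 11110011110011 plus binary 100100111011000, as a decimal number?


11110011110011 + 100100111011000 = 1000011011001011 = 34507

34507


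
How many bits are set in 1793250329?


0b1101010111000101101010000011001 has 15 set bits

15


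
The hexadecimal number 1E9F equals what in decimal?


1E9F hex = 7839 decimal

7839


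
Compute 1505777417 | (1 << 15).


1505777417 | (1 << 15) = 1505777417 | 32768 = 1505810185

1505810185


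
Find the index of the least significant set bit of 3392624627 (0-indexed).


0b11001010001101110101011111110011. Lowest set bit at position 0

0


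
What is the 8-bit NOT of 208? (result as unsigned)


~0b11010000 = 0b101111 = 47 (8-bit unsigned)

47


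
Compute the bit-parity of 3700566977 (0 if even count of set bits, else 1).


0b11011100100100100010101111000001 has 15 ones => parity 1

1


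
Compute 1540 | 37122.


0b11000000100 | 0b1001000100000010 = 0b1001011100000110 = 38662

38662


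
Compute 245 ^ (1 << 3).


245 ^ (1 << 3) = 245 ^ 8 = 253

253


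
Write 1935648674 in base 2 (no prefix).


1935648674 = 1110011010111111010011110100010 in binary

1110011010111111010011110100010


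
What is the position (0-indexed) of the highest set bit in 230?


0b11100110. Highest set bit at position 7

7


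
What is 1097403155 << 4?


0b1000001011010010000101100010011 << 4 = 0b10000010110100100001011000100110000 = 17558450480

17558450480


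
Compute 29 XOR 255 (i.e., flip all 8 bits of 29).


29 ^ 255 = 226

226


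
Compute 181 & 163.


0b10110101 & 0b10100011 = 0b10100001 = 161

161


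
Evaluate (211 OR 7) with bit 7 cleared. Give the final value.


Step 1: 211 | 7 = 215
Step 2: 215 & ~(1 << 7) = 87

87


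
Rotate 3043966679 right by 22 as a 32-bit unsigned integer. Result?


Rotate 0b10110101011011110011111011010111 right by 22 (32-bit) = 0b10111100111110110101111011010101 = 3170590421

3170590421


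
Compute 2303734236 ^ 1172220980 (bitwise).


0b10001001010100000011000111011100 ^ 0b1000101110111101010110000110100 = 0b11001100100011101001110111101000 = 3431898600

3431898600


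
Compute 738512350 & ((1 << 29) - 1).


738512350 & 536870911 = 201641438

201641438


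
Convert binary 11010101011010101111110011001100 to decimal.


11010101011010101111110011001100 in decimal = 3580558540

3580558540


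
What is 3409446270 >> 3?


0b11001011001110000000010101111110 >> 3 = 0b11001011001110000000010101111 = 426180783

426180783


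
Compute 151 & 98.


0b10010111 & 0b1100010 = 0b10 = 2

2


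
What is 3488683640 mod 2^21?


3488683640 & 2097151 = 1119864

1119864


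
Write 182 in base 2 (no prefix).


182 = 10110110 in binary

10110110


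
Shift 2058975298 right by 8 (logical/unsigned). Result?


0b1111010101110010111100001000010 >> 8 = 0b11110101011100101111000 = 8042872

8042872


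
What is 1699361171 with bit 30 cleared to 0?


1699361171 & ~(1 << 30) = 625619347

625619347


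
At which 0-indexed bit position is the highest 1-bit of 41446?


0b1010000111100110. Highest set bit at position 15

15


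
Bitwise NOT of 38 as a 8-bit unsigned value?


~0b100110 = 0b11011001 = 217 (8-bit unsigned)

217


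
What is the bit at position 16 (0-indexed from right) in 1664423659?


0b1100011001101010001011011101011, position 16 = 1

1


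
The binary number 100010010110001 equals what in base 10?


100010010110001 in decimal = 17585

17585


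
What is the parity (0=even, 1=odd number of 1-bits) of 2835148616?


0b10101000111111001110111101001000 has 18 ones => parity 0

0


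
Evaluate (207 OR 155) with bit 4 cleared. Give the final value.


Step 1: 207 | 155 = 223
Step 2: 223 & ~(1 << 4) = 207

207


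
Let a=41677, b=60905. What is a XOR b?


41677 ^ 60905 = 20260

20260


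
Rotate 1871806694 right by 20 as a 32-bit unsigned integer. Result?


Rotate 0b1101111100100011000000011100110 right by 20 (32-bit) = 0b11000000011100110011011111001 = 403597049

403597049


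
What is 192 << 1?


0b11000000 << 1 = 0b110000000 = 384

384


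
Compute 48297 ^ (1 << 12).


48297 ^ (1 << 12) = 48297 ^ 4096 = 44201

44201


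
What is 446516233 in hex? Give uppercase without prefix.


446516233 = 1A9D4C09 hex

1A9D4C09


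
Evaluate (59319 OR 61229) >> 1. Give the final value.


Step 1: 59319 | 61229 = 61375
Step 2: 61375 >> 1 = 30687

30687


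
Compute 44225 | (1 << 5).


44225 | (1 << 5) = 44225 | 32 = 44257

44257


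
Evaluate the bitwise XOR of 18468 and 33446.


0b100100000100100 ^ 0b1000001010100110 = 0b1100101010000010 = 51842

51842


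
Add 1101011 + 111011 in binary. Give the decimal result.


1101011 + 111011 = 10100110 = 166

166


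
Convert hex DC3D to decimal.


DC3D hex = 56381 decimal

56381


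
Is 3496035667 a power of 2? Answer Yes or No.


0b11010000011000010100010101010011. Multiple bits set => No

No


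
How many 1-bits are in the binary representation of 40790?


0b1001111101010110 has 10 set bits

10


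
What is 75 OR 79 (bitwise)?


0b1001011 | 0b1001111 = 0b1001111 = 79

79


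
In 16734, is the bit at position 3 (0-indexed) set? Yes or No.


0b100000101011110, bit 3 = 1. Yes

Yes


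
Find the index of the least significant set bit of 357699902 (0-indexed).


0b10101010100100001000100111110. Lowest set bit at position 1

1


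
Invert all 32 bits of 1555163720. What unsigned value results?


1555163720 ^ 4294967295 = 2739803575

2739803575


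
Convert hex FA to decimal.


FA hex = 250 decimal

250


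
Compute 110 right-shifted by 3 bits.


0b1101110 >> 3 = 0b1101 = 13

13


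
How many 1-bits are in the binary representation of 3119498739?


0b10111001111011111100010111110011 has 22 set bits

22


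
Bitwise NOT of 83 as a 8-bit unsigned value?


~0b1010011 = 0b10101100 = 172 (8-bit unsigned)

172


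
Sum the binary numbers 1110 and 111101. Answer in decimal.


1110 + 111101 = 1001011 = 75

75


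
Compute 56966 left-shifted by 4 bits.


0b1101111010000110 << 4 = 0b11011110100001100000 = 911456

911456


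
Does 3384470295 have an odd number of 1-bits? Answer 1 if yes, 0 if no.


0b11001001101110101110101100010111 has 19 ones => parity 1

1


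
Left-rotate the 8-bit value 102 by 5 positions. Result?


Rotate 0b1100110 left by 5 (8-bit) = 0b11001100 = 204

204


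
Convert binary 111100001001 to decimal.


111100001001 in decimal = 3849

3849


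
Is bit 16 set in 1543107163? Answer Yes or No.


0b1011011111110011111001001011011, bit 16 = 1. Yes

Yes


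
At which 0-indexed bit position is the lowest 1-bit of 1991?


0b11111000111. Lowest set bit at position 0

0


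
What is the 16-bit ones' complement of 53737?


53737 ^ 65535 = 11798

11798


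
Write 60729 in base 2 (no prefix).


60729 = 1110110100111001 in binary

1110110100111001


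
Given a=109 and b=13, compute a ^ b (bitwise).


109 ^ 13 = 96

96


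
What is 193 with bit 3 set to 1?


193 | (1 << 3) = 193 | 8 = 201

201


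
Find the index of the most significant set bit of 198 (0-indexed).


0b11000110. Highest set bit at position 7

7


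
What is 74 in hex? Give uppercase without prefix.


74 = 4A hex

4A


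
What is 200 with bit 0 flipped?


200 ^ (1 << 0) = 200 ^ 1 = 201

201


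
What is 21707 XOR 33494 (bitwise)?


0b101010011001011 ^ 0b1000001011010110 = 0b1101011000011101 = 54813

54813


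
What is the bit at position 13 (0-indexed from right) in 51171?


0b1100011111100011, position 13 = 0

0


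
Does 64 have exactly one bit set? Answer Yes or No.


0b1000000. Only one bit set => Yes

Yes


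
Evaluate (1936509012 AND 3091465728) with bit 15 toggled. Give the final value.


Step 1: 1936509012 & 3091465728 = 809762816
Step 2: 809762816 ^ (1 << 15) = 809762816 ^ 32768 = 809795584

809795584


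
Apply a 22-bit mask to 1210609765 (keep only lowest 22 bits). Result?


1210609765 & 4194303 = 2650213

2650213


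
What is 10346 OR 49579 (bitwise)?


0b10100001101010 | 0b1100000110101011 = 0b1110100111101011 = 59883

59883


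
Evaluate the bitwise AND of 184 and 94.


0b10111000 & 0b1011110 = 0b11000 = 24

24


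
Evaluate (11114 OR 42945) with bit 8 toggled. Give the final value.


Step 1: 11114 | 42945 = 45035
Step 2: 45035 ^ (1 << 8) = 45035 ^ 256 = 44779

44779


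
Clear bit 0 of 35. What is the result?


35 & ~(1 << 0) = 34

34


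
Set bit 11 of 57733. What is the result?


57733 | (1 << 11) = 57733 | 2048 = 59781

59781


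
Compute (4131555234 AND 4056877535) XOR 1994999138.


Step 1: 4131555234 & 4056877535 = 4030857602
Step 2: 4030857602 ^ 1994999138 = 2259371232

2259371232


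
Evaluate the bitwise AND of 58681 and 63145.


0b1110010100111001 & 0b1111011010101001 = 0b1110010000101001 = 58409

58409


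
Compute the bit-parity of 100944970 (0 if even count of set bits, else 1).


0b110000001000100110001001010 has 9 ones => parity 1

1


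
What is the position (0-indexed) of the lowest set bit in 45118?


0b1011000000111110. Lowest set bit at position 1

1


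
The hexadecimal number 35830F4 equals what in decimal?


35830F4 hex = 56111348 decimal

56111348


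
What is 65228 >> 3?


0b1111111011001100 >> 3 = 0b1111111011001 = 8153

8153


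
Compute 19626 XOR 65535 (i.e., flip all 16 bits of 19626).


19626 ^ 65535 = 45909

45909


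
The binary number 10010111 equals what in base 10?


10010111 in decimal = 151

151


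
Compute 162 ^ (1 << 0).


162 ^ (1 << 0) = 162 ^ 1 = 163

163


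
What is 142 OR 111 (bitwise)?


0b10001110 | 0b1101111 = 0b11101111 = 239

239


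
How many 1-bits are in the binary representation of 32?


0b100000 has 1 set bits

1


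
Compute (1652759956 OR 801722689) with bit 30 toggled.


Step 1: 1652759956 | 801722689 = 1875598805
Step 2: 1875598805 ^ (1 << 30) = 1875598805 ^ 1073741824 = 801856981

801856981


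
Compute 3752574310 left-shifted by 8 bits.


0b11011111101010111011110101100110 << 8 = 0b1101111110101011101111010110011000000000 = 960659023360

960659023360


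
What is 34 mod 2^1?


34 & 1 = 0

0


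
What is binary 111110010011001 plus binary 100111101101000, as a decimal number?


111110010011001 + 100111101101000 = 1100110000000001 = 52225

52225


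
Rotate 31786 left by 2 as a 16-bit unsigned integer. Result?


Rotate 0b111110000101010 left by 2 (16-bit) = 0b1111000010101001 = 61609

61609


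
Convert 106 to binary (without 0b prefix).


106 = 1101010 in binary

1101010


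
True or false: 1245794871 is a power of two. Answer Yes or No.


0b1001010010000010101001000110111. Multiple bits set => No

No


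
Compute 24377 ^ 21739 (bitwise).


0b101111100111001 ^ 0b101010011101011 = 0b101111010010 = 3026

3026


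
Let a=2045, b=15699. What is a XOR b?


2045 ^ 15699 = 15022

15022


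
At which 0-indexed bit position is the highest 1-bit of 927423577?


0b110111010001110101110001011001. Highest set bit at position 29

29


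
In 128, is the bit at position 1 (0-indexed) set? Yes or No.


0b10000000, bit 1 = 0. No

No


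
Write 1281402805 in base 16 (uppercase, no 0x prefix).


1281402805 = 4C60A7B5 hex

4C60A7B5


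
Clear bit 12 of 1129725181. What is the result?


1129725181 & ~(1 << 12) = 1129721085

1129721085


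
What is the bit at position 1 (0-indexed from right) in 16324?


0b11111111000100, position 1 = 0

0


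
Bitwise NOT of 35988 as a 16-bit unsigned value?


~0b1000110010010100 = 0b111001101101011 = 29547 (16-bit unsigned)

29547


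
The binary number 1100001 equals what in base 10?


1100001 in decimal = 97

97


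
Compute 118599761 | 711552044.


0b111000100011011000001010001 | 0b101010011010010110110000101100 = 0b101111011110011111110001111101 = 796523645

796523645


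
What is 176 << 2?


0b10110000 << 2 = 0b1011000000 = 704

704


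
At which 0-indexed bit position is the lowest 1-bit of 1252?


0b10011100100. Lowest set bit at position 2

2


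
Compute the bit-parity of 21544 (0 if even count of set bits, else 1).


0b101010000101000 has 5 ones => parity 1

1


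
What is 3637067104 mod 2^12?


3637067104 & 4095 = 3424

3424


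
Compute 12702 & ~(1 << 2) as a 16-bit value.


12702 & ~(1 << 2) = 12698

12698


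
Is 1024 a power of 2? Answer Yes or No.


0b10000000000. Only one bit set => Yes

Yes


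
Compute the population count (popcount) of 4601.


0b1000111111001 has 8 set bits

8


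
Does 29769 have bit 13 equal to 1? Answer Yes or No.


0b111010001001001, bit 13 = 1. Yes

Yes


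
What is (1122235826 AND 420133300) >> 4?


Step 1: 1122235826 & 420133300 = 176560
Step 2: 176560 >> 4 = 11035

11035


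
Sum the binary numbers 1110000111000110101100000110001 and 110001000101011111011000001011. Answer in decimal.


1110000111000110101100000110001 + 110001000101011111011000001011 = 10100001111110010100111000111100 = 2717470268

2717470268


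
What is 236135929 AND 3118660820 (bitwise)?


0b1110000100110010010111111001 & 0b10111001111000101111110011010100 = 0b1000000000100010010011010000 = 134358224

134358224


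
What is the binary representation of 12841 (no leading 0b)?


12841 = 11001000101001 in binary

11001000101001


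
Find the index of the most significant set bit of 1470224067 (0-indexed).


0b1010111101000011101011011000011. Highest set bit at position 30

30


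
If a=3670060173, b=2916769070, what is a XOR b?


3670060173 ^ 2916769070 = 1998254499

1998254499


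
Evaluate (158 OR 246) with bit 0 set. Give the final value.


Step 1: 158 | 246 = 254
Step 2: 254 | (1 << 0) = 254 | 1 = 255

255


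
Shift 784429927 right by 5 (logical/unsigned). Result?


0b101110110000010111001101100111 >> 5 = 0b1011101100000101110011011 = 24513435

24513435


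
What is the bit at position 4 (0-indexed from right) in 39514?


0b1001101001011010, position 4 = 1

1


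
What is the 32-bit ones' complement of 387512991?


387512991 ^ 4294967295 = 3907454304

3907454304


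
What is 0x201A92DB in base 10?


201A92DB hex = 538612443 decimal

538612443


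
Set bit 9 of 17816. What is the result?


17816 | (1 << 9) = 17816 | 512 = 18328

18328


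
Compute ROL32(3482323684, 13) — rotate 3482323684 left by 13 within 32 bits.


Rotate 0b11001111100100000000101011100100 left by 13 (32-bit) = 0b1010111001001100111110010 = 22845938

22845938


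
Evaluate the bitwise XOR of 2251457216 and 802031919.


0b10000110001100101000001011000000 ^ 0b101111110011100000100100101111 = 0b10101001111111001000101111101111 = 2851900399

2851900399


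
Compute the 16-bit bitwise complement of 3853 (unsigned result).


~0b111100001101 = 0b1111000011110010 = 61682 (16-bit unsigned)

61682


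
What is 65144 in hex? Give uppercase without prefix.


65144 = FE78 hex

FE78


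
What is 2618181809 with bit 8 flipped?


2618181809 ^ (1 << 8) = 2618181809 ^ 256 = 2618182065

2618182065


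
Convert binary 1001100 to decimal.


1001100 in decimal = 76

76


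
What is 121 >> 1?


0b1111001 >> 1 = 0b111100 = 60

60


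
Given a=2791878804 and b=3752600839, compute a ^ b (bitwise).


2791878804 ^ 3752600839 = 2042926483

2042926483


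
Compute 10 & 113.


0b1010 & 0b1110001 = 0b0 = 0

0


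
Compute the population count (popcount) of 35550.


0b1000101011011110 has 9 set bits

9


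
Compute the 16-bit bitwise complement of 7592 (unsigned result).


~0b1110110101000 = 0b1110001001010111 = 57943 (16-bit unsigned)

57943


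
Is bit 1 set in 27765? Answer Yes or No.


0b110110001110101, bit 1 = 0. No

No


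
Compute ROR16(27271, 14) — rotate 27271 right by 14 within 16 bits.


Rotate 0b110101010000111 right by 14 (16-bit) = 0b1010101000011101 = 43549

43549


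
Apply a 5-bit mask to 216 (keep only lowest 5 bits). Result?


216 & 31 = 24

24


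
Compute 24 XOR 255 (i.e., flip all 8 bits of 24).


24 ^ 255 = 231

231


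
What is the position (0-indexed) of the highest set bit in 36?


0b100100. Highest set bit at position 5

5


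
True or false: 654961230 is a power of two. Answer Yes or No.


0b100111000010011110101001001110. Multiple bits set => No

No


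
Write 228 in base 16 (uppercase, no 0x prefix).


228 = E4 hex

E4


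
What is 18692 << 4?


0b100100100000100 << 4 = 0b1001001000001000000 = 299072

299072


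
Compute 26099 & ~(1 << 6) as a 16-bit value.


26099 & ~(1 << 6) = 26035

26035


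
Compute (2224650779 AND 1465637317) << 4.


Step 1: 2224650779 & 1465637317 = 68769793
Step 2: 68769793 << 4 = 1100316688

1100316688


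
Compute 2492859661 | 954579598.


0b10010100100101100000010100001101 | 0b111000111001011011101010001110 = 0b10111100111101111011111110001111 = 3170353039

3170353039


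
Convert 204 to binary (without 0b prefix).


204 = 11001100 in binary

11001100


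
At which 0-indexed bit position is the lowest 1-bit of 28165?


0b110111000000101. Lowest set bit at position 0

0


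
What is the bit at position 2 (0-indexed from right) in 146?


0b10010010, position 2 = 0

0


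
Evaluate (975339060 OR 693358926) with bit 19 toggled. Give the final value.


Step 1: 975339060 | 693358926 = 997457790
Step 2: 997457790 ^ (1 << 19) = 997457790 ^ 524288 = 997982078

997982078


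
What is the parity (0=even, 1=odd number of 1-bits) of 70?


0b1000110 has 3 ones => parity 1

1


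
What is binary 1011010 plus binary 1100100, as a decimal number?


1011010 + 1100100 = 10111110 = 190

190


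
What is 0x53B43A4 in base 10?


53B43A4 hex = 87770020 decimal

87770020


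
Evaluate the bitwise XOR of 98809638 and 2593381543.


0b101111000111011011100100110 ^ 0b10011010100100111101110010100111 = 0b10011111011100000110101110000001 = 2674944897

2674944897


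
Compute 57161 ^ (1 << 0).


57161 ^ (1 << 0) = 57161 ^ 1 = 57160

57160


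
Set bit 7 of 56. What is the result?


56 | (1 << 7) = 56 | 128 = 184

184


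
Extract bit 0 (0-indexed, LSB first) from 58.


0b111010, position 0 = 0

0


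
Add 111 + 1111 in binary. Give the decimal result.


111 + 1111 = 10110 = 22

22


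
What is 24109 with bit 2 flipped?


24109 ^ (1 << 2) = 24109 ^ 4 = 24105

24105


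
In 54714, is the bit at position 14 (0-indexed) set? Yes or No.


0b1101010110111010, bit 14 = 1. Yes

Yes


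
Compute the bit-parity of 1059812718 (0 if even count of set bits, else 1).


0b111111001010110111010101101110 has 20 ones => parity 0

0


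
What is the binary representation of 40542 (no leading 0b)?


40542 = 1001111001011110 in binary

1001111001011110


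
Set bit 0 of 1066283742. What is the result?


1066283742 | (1 << 0) = 1066283742 | 1 = 1066283743

1066283743


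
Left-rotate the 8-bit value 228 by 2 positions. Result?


Rotate 0b11100100 left by 2 (8-bit) = 0b10010011 = 147

147


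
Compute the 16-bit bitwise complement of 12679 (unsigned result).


~0b11000110000111 = 0b1100111001111000 = 52856 (16-bit unsigned)

52856


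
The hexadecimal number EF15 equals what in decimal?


EF15 hex = 61205 decimal

61205


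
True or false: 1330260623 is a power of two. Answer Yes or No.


0b1001111010010100010101010001111. Multiple bits set => No

No


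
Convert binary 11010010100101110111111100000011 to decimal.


11010010100101110111111100000011 in decimal = 3533143811

3533143811


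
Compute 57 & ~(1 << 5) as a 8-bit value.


57 & ~(1 << 5) = 25

25


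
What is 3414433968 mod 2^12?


3414433968 & 4095 = 176

176


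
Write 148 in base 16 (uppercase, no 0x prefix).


148 = 94 hex

94


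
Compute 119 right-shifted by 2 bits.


0b1110111 >> 2 = 0b11101 = 29

29


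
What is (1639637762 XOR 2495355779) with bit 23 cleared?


Step 1: 1639637762 ^ 2495355779 = 4110874753
Step 2: 4110874753 & ~(1 << 23) = 4110874753

4110874753


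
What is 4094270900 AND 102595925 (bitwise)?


0b11110100000010011001110110110100 & 0b110000111010111110101010101 = 0b100000010010001110100010100 = 67706132

67706132


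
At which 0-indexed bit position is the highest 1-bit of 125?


0b1111101. Highest set bit at position 6

6


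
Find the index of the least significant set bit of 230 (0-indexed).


0b11100110. Lowest set bit at position 1

1


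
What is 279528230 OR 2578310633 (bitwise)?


0b10000101010010100001100100110 | 0b10011001101011011110010111101001 = 0b10011001101011011110011111101111 = 2578311151

2578311151


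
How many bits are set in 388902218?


0b10111001011100010110101001010 has 15 set bits

15


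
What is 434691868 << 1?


0b11001111010001101111100011100 << 1 = 0b110011110100011011111000111000 = 869383736

869383736


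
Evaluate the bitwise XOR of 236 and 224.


0b11101100 ^ 0b11100000 = 0b1100 = 12

12


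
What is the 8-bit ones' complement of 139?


139 ^ 255 = 116

116


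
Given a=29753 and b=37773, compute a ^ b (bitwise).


29753 ^ 37773 = 59316

59316


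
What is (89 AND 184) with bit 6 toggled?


Step 1: 89 & 184 = 24
Step 2: 24 ^ (1 << 6) = 24 ^ 64 = 88

88


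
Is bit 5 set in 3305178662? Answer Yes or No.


0b11000101000000010000011000100110, bit 5 = 1. Yes

Yes


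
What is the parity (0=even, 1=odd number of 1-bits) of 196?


0b11000100 has 3 ones => parity 1

1


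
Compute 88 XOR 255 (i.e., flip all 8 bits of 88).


88 ^ 255 = 167

167


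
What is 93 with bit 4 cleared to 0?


93 & ~(1 << 4) = 77

77


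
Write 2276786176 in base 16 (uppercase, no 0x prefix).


2276786176 = 87B50000 hex

87B50000


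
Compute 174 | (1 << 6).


174 | (1 << 6) = 174 | 64 = 238

238


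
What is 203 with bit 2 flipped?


203 ^ (1 << 2) = 203 ^ 4 = 207

207


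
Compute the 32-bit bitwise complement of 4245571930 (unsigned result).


~0b11111101000011100100100101011010 = 0b10111100011011011010100101 = 49395365 (32-bit unsigned)

49395365


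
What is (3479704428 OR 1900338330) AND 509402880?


Step 1: 3479704428 | 1900338330 = 4285325310
Step 2: 4285325310 & 509402880 = 508354304

508354304


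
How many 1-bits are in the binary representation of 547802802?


0b100000101001101100111010110010 has 14 set bits

14


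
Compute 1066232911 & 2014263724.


0b111111100011010110110001001111 & 0b1111000000011110011100110101100 = 0b111000000011010010100000001100 = 940386316

940386316


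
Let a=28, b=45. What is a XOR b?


28 ^ 45 = 49

49


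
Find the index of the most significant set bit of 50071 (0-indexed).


0b1100001110010111. Highest set bit at position 15

15


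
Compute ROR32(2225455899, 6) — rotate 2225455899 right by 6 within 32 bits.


Rotate 0b10000100101001011100001100011011 right by 6 (32-bit) = 0b1101110000100101001011100001100 = 1846712076

1846712076


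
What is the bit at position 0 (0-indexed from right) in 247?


0b11110111, position 0 = 1

1


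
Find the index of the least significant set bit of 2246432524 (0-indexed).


0b10000101111001011101011100001100. Lowest set bit at position 2

2


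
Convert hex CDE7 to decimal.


CDE7 hex = 52711 decimal

52711


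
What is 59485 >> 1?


0b1110100001011101 >> 1 = 0b111010000101110 = 29742

29742


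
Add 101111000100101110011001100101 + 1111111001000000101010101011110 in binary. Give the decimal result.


101111000100101110011001100101 + 1111111001000000101010101011110 = 10101110001100110011101111000011 = 2922593219

2922593219


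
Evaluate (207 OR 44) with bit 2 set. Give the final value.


Step 1: 207 | 44 = 239
Step 2: 239 | (1 << 2) = 239 | 4 = 239

239


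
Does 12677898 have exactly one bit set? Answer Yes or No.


0b110000010111001100001010. Multiple bits set => No

No


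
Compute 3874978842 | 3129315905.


0b11100110111101110111110000011010 | 0b10111010100001011001001001000001 = 0b11111110111101111111111001011011 = 4277665371

4277665371


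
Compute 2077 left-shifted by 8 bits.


0b100000011101 << 8 = 0b10000001110100000000 = 531712

531712


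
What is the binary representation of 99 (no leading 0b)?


99 = 1100011 in binary

1100011


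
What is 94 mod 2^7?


94 & 127 = 94

94


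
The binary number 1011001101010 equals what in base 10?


1011001101010 in decimal = 5738

5738


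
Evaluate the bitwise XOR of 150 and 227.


0b10010110 ^ 0b11100011 = 0b1110101 = 117

117


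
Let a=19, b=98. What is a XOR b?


19 ^ 98 = 113

113


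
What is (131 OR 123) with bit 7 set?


Step 1: 131 | 123 = 251
Step 2: 251 | (1 << 7) = 251 | 128 = 251

251


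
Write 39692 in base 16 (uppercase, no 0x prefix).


39692 = 9B0C hex

9B0C


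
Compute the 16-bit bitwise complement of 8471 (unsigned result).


~0b10000100010111 = 0b1101111011101000 = 57064 (16-bit unsigned)

57064


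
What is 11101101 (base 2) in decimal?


11101101 in decimal = 237

237


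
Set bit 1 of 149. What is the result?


149 | (1 << 1) = 149 | 2 = 151

151


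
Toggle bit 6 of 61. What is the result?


61 ^ (1 << 6) = 61 ^ 64 = 125

125


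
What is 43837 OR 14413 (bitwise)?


0b1010101100111101 | 0b11100001001101 = 0b1011101101111101 = 47997

47997


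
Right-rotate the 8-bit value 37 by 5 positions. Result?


Rotate 0b100101 right by 5 (8-bit) = 0b101001 = 41

41


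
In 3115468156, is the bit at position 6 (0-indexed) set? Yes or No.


0b10111001101100100100010101111100, bit 6 = 1. Yes

Yes


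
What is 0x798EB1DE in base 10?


798EB1DE hex = 2039394782 decimal

2039394782


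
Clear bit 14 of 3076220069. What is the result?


3076220069 & ~(1 << 14) = 3076203685

3076203685


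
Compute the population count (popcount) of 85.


0b1010101 has 4 set bits

4


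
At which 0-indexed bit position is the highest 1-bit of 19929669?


0b1001100000001101001000101. Highest set bit at position 24

24


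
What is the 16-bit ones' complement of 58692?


58692 ^ 65535 = 6843

6843


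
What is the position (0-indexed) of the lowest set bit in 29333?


0b111001010010101. Lowest set bit at position 0

0


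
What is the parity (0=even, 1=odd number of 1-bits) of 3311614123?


0b11000101011000110011100010101011 has 16 ones => parity 0

0


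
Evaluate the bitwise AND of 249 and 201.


0b11111001 & 0b11001001 = 0b11001001 = 201

201


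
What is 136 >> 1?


0b10001000 >> 1 = 0b1000100 = 68

68


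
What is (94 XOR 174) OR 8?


Step 1: 94 ^ 174 = 240
Step 2: 240 | 8 = 248

248


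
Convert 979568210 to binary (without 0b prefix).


979568210 = 111010011000110000011001010010 in binary

111010011000110000011001010010


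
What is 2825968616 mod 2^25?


2825968616 & 33554431 = 7396328

7396328


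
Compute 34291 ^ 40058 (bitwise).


0b1000010111110011 ^ 0b1001110001111010 = 0b1100110001001 = 6537

6537


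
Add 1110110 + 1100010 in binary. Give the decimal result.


1110110 + 1100010 = 11011000 = 216

216


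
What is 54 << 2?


0b110110 << 2 = 0b11011000 = 216

216


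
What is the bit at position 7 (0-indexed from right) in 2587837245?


0b10011010001111110100001100111101, position 7 = 0

0


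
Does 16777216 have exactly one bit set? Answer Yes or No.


0b1000000000000000000000000. Only one bit set => Yes

Yes


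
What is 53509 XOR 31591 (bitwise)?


0b1101000100000101 ^ 0b111101101100111 = 0b1010101001100010 = 43618

43618


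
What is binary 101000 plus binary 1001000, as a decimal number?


101000 + 1001000 = 1110000 = 112

112


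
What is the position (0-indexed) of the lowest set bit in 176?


0b10110000. Lowest set bit at position 4

4


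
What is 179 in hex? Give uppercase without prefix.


179 = B3 hex

B3


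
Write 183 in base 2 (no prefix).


183 = 10110111 in binary

10110111


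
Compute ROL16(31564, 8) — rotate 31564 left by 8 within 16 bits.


Rotate 0b111101101001100 left by 8 (16-bit) = 0b100110001111011 = 19579

19579


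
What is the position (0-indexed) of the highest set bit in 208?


0b11010000. Highest set bit at position 7

7


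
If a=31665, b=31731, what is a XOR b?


31665 ^ 31731 = 66

66


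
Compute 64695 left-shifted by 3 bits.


0b1111110010110111 << 3 = 0b1111110010110111000 = 517560

517560


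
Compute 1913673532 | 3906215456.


0b1110010000100000101011100111100 | 0b11101000110101000001111000100000 = 0b11111010110101000101111100111100 = 4208222012

4208222012


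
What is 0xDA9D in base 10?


DA9D hex = 55965 decimal

55965


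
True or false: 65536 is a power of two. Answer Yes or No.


0b10000000000000000. Only one bit set => Yes

Yes


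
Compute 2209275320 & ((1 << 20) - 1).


2209275320 & 1048575 = 974264

974264


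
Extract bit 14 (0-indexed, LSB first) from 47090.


0b1011011111110010, position 14 = 0

0
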